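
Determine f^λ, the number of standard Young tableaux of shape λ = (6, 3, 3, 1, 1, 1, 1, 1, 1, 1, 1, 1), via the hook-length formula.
# SYT of shape (6, 3, 3, 1, 1, 1, 1, 1, 1, 1, 1, 1) = 17556000

Hook-length formula: f^λ = n! / Π hook(c), product over all cells c of the Young diagram. For λ = (6, 3, 3, 1, 1, 1, 1, 1, 1, 1, 1, 1), n = 21 boxes. Hook lengths by row (left-to-right, top-to-bottom): [17, 7, 6, 3, 2, 1]; [13, 3, 2]; [12, 2, 1]; [9]; [8]; [7]; [6]; [5]; [4]; [3]; [2]; [1]. Product of hooks = 2910169866240. So f^λ = 21! / 2910169866240 = 51090942171709440000 / 2910169866240 = 17556000.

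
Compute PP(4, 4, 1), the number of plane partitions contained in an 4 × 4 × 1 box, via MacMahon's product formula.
PP(4, 4, 1) = 70

Evaluate the triple product over i = 1..4, j = 1..4, k = 1..1. The factors are (2/1) · (3/2) · (4/3) · (5/4) · (3/2) · (4/3) · (5/4) · (6/5) · … (16 factors total). The numerators and denominators telescope so the product is an integer; carrying out the multiplication exactly gives PP(4, 4, 1) = 70.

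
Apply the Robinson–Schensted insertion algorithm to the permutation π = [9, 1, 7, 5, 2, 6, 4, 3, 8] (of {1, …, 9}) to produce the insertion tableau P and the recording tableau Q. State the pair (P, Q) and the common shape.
P = [1, 2, 3, 8] / [4, 6] / [5] / [7] / [9];  Q = [1, 3, 6, 9] / [2, 7] / [4] / [5] / [8];  common shape = (4, 2, 1, 1, 1)

Row-insert the values π_1, π_2, … into P one at a time, bumping the leftmost entry strictly greater than the inserted value down to the next row. The recording tableau Q records, in position (i, j), the step at which that cell was added to P.
  Insert 9 (step 1): P = [9];  Q = [1]
  Insert 1 (step 2): P = [1] / [9];  Q = [1] / [2]
  Insert 7 (step 3): P = [1, 7] / [9];  Q = [1, 3] / [2]
  Insert 5 (step 4): P = [1, 5] / [7] / [9];  Q = [1, 3] / [2] / [4]
  Insert 2 (step 5): P = [1, 2] / [5] / [7] / [9];  Q = [1, 3] / [2] / [4] / [5]
  Insert 6 (step 6): P = [1, 2, 6] / [5] / [7] / [9];  Q = [1, 3, 6] / [2] / [4] / [5]
  Insert 4 (step 7): P = [1, 2, 4] / [5, 6] / [7] / [9];  Q = [1, 3, 6] / [2, 7] / [4] / [5]
  Insert 3 (step 8): P = [1, 2, 3] / [4, 6] / [5] / [7] / [9];  Q = [1, 3, 6] / [2, 7] / [4] / [5] / [8]
  Insert 8 (step 9): P = [1, 2, 3, 8] / [4, 6] / [5] / [7] / [9];  Q = [1, 3, 6, 9] / [2, 7] / [4] / [5] / [8]
Final shape: (4, 2, 1, 1, 1).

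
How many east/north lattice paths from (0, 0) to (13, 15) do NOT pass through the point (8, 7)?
Number of paths = 29160315

Total paths from (0, 0) to (13, 15): C(28, 13) = 37442160. Paths through (8, 7): (paths (0, 0) → (8, 7)) × (paths (8, 7) → (13, 15)) = C(15, 8) · C(13, 5) = 6435 · 1287 = 8281845. Avoidance count = 37442160 − 8281845 = 29160315.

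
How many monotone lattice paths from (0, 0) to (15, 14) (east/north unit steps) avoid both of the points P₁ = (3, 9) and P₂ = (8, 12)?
Number of paths = 72106000

Inclusion–exclusion. Total paths: C(29, 15) = 77558760. Through P₁: C(12, 3)·C(17, 12) = 1361360. Through P₂: C(20, 8)·C(9, 7) = 4534920. Since P₁ is strictly southwest of P₂, a monotone path through both must visit P₁ then P₂; paths through both = C(12, 3)·C(8, 5)·C(9, 7) = 443520. Avoid both = 77558760 − 1361360 − 4534920 + 443520 = 72106000.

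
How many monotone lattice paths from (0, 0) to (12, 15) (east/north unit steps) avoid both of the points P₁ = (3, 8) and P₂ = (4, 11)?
Number of paths = 15147285

Inclusion–exclusion. Total paths: C(27, 12) = 17383860. Through P₁: C(11, 3)·C(16, 9) = 1887600. Through P₂: C(15, 4)·C(12, 8) = 675675. Since P₁ is strictly southwest of P₂, a monotone path through both must visit P₁ then P₂; paths through both = C(11, 3)·C(4, 1)·C(12, 8) = 326700. Avoid both = 17383860 − 1887600 − 675675 + 326700 = 15147285.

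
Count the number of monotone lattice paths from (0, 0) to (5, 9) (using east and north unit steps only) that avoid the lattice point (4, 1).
Number of paths = 1957

Total paths from (0, 0) to (5, 9): C(14, 5) = 2002. Paths through (4, 1): (paths (0, 0) → (4, 1)) × (paths (4, 1) → (5, 9)) = C(5, 4) · C(9, 1) = 5 · 9 = 45. Avoidance count = 2002 − 45 = 1957.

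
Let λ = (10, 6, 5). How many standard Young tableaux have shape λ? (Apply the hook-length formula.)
# SYT of shape (10, 6, 5) = 12345060

Hook-length formula: f^λ = n! / Π hook(c), product over all cells c of the Young diagram. For λ = (10, 6, 5), n = 21 boxes. Hook lengths by row (left-to-right, top-to-bottom): [12, 11, 10, 9, 8, 6, 4, 3, 2, 1]; [7, 6, 5, 4, 3, 1]; [5, 4, 3, 2, 1]. Product of hooks = 4138573824000. So f^λ = 21! / 4138573824000 = 51090942171709440000 / 4138573824000 = 12345060.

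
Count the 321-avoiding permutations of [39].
C_39 = 680425371729975800390

These 321-avoiding permutations are counted by the Catalan number C_n = (1/(n + 1)) · C(2n, n). For n = 39: C_39 = (1/40) · C(78, 39) = 27217014869199032015600/40 = 680425371729975800390.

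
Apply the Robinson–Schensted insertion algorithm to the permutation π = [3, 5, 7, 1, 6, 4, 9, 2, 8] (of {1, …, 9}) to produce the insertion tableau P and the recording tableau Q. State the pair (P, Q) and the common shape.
P = [1, 2, 6, 8] / [3, 4, 9] / [5] / [7];  Q = [1, 2, 3, 7] / [4, 5, 9] / [6] / [8];  common shape = (4, 3, 1, 1)

Row-insert the values π_1, π_2, … into P one at a time, bumping the leftmost entry strictly greater than the inserted value down to the next row. The recording tableau Q records, in position (i, j), the step at which that cell was added to P.
  Insert 3 (step 1): P = [3];  Q = [1]
  Insert 5 (step 2): P = [3, 5];  Q = [1, 2]
  Insert 7 (step 3): P = [3, 5, 7];  Q = [1, 2, 3]
  Insert 1 (step 4): P = [1, 5, 7] / [3];  Q = [1, 2, 3] / [4]
  Insert 6 (step 5): P = [1, 5, 6] / [3, 7];  Q = [1, 2, 3] / [4, 5]
  Insert 4 (step 6): P = [1, 4, 6] / [3, 5] / [7];  Q = [1, 2, 3] / [4, 5] / [6]
  Insert 9 (step 7): P = [1, 4, 6, 9] / [3, 5] / [7];  Q = [1, 2, 3, 7] / [4, 5] / [6]
  Insert 2 (step 8): P = [1, 2, 6, 9] / [3, 4] / [5] / [7];  Q = [1, 2, 3, 7] / [4, 5] / [6] / [8]
  Insert 8 (step 9): P = [1, 2, 6, 8] / [3, 4, 9] / [5] / [7];  Q = [1, 2, 3, 7] / [4, 5, 9] / [6] / [8]
Final shape: (4, 3, 1, 1).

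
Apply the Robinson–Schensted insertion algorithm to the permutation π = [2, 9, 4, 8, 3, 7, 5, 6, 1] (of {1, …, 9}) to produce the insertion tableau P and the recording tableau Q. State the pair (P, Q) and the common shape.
P = [1, 3, 5, 6] / [2, 7] / [4] / [8] / [9];  Q = [1, 2, 4, 8] / [3, 6] / [5] / [7] / [9];  common shape = (4, 2, 1, 1, 1)

Row-insert the values π_1, π_2, … into P one at a time, bumping the leftmost entry strictly greater than the inserted value down to the next row. The recording tableau Q records, in position (i, j), the step at which that cell was added to P.
  Insert 2 (step 1): P = [2];  Q = [1]
  Insert 9 (step 2): P = [2, 9];  Q = [1, 2]
  Insert 4 (step 3): P = [2, 4] / [9];  Q = [1, 2] / [3]
  Insert 8 (step 4): P = [2, 4, 8] / [9];  Q = [1, 2, 4] / [3]
  Insert 3 (step 5): P = [2, 3, 8] / [4] / [9];  Q = [1, 2, 4] / [3] / [5]
  Insert 7 (step 6): P = [2, 3, 7] / [4, 8] / [9];  Q = [1, 2, 4] / [3, 6] / [5]
  Insert 5 (step 7): P = [2, 3, 5] / [4, 7] / [8] / [9];  Q = [1, 2, 4] / [3, 6] / [5] / [7]
  Insert 6 (step 8): P = [2, 3, 5, 6] / [4, 7] / [8] / [9];  Q = [1, 2, 4, 8] / [3, 6] / [5] / [7]
  Insert 1 (step 9): P = [1, 3, 5, 6] / [2, 7] / [4] / [8] / [9];  Q = [1, 2, 4, 8] / [3, 6] / [5] / [7] / [9]
Final shape: (4, 2, 1, 1, 1).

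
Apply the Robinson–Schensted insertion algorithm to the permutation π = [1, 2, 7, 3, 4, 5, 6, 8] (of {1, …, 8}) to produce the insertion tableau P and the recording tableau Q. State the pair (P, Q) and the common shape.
P = [1, 2, 3, 4, 5, 6, 8] / [7];  Q = [1, 2, 3, 5, 6, 7, 8] / [4];  common shape = (7, 1)

Row-insert the values π_1, π_2, … into P one at a time, bumping the leftmost entry strictly greater than the inserted value down to the next row. The recording tableau Q records, in position (i, j), the step at which that cell was added to P.
  Insert 1 (step 1): P = [1];  Q = [1]
  Insert 2 (step 2): P = [1, 2];  Q = [1, 2]
  Insert 7 (step 3): P = [1, 2, 7];  Q = [1, 2, 3]
  Insert 3 (step 4): P = [1, 2, 3] / [7];  Q = [1, 2, 3] / [4]
  Insert 4 (step 5): P = [1, 2, 3, 4] / [7];  Q = [1, 2, 3, 5] / [4]
  Insert 5 (step 6): P = [1, 2, 3, 4, 5] / [7];  Q = [1, 2, 3, 5, 6] / [4]
  Insert 6 (step 7): P = [1, 2, 3, 4, 5, 6] / [7];  Q = [1, 2, 3, 5, 6, 7] / [4]
  Insert 8 (step 8): P = [1, 2, 3, 4, 5, 6, 8] / [7];  Q = [1, 2, 3, 5, 6, 7, 8] / [4]
Final shape: (7, 1).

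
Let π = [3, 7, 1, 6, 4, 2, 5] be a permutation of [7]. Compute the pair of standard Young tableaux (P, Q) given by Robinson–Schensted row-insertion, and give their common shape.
P = [1, 2, 5] / [3, 4] / [6] / [7];  Q = [1, 2, 7] / [3, 4] / [5] / [6];  common shape = (3, 2, 1, 1)

Row-insert the values π_1, π_2, … into P one at a time, bumping the leftmost entry strictly greater than the inserted value down to the next row. The recording tableau Q records, in position (i, j), the step at which that cell was added to P.
  Insert 3 (step 1): P = [3];  Q = [1]
  Insert 7 (step 2): P = [3, 7];  Q = [1, 2]
  Insert 1 (step 3): P = [1, 7] / [3];  Q = [1, 2] / [3]
  Insert 6 (step 4): P = [1, 6] / [3, 7];  Q = [1, 2] / [3, 4]
  Insert 4 (step 5): P = [1, 4] / [3, 6] / [7];  Q = [1, 2] / [3, 4] / [5]
  Insert 2 (step 6): P = [1, 2] / [3, 4] / [6] / [7];  Q = [1, 2] / [3, 4] / [5] / [6]
  Insert 5 (step 7): P = [1, 2, 5] / [3, 4] / [6] / [7];  Q = [1, 2, 7] / [3, 4] / [5] / [6]
Final shape: (3, 2, 1, 1).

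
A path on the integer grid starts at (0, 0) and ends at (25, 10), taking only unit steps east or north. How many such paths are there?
Number of paths = 183579396

A monotone lattice path from (0, 0) to (25, 10) consists of 25 east steps and 10 north steps in some order, so it is determined by which 25 of the 35 steps are east. The count is C(35, 25) = 183579396.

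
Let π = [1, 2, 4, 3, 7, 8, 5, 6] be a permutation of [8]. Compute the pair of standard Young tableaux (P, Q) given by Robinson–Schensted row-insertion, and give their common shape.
P = [1, 2, 3, 5, 6] / [4, 7, 8];  Q = [1, 2, 3, 5, 6] / [4, 7, 8];  common shape = (5, 3)

Row-insert the values π_1, π_2, … into P one at a time, bumping the leftmost entry strictly greater than the inserted value down to the next row. The recording tableau Q records, in position (i, j), the step at which that cell was added to P.
  Insert 1 (step 1): P = [1];  Q = [1]
  Insert 2 (step 2): P = [1, 2];  Q = [1, 2]
  Insert 4 (step 3): P = [1, 2, 4];  Q = [1, 2, 3]
  Insert 3 (step 4): P = [1, 2, 3] / [4];  Q = [1, 2, 3] / [4]
  Insert 7 (step 5): P = [1, 2, 3, 7] / [4];  Q = [1, 2, 3, 5] / [4]
  Insert 8 (step 6): P = [1, 2, 3, 7, 8] / [4];  Q = [1, 2, 3, 5, 6] / [4]
  Insert 5 (step 7): P = [1, 2, 3, 5, 8] / [4, 7];  Q = [1, 2, 3, 5, 6] / [4, 7]
  Insert 6 (step 8): P = [1, 2, 3, 5, 6] / [4, 7, 8];  Q = [1, 2, 3, 5, 6] / [4, 7, 8]
Final shape: (5, 3).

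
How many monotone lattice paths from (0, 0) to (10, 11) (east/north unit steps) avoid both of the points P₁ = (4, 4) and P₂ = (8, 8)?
Number of paths = 152896

Inclusion–exclusion. Total paths: C(21, 10) = 352716. Through P₁: C(8, 4)·C(13, 6) = 120120. Through P₂: C(16, 8)·C(5, 2) = 128700. Since P₁ is strictly southwest of P₂, a monotone path through both must visit P₁ then P₂; paths through both = C(8, 4)·C(8, 4)·C(5, 2) = 49000. Avoid both = 352716 − 120120 − 128700 + 49000 = 152896.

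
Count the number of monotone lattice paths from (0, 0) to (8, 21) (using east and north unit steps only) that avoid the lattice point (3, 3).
Number of paths = 3619165

Total paths from (0, 0) to (8, 21): C(29, 8) = 4292145. Paths through (3, 3): (paths (0, 0) → (3, 3)) × (paths (3, 3) → (8, 21)) = C(6, 3) · C(23, 5) = 20 · 33649 = 672980. Avoidance count = 4292145 − 672980 = 3619165.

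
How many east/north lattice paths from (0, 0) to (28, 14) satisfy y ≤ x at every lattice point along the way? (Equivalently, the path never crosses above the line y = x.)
Number of paths = 27341497800

By the reflection principle (André's argument), the number of monotone paths to (28, 14) with n ≤ m that never go above y = x is C(42, 28) − C(42, 29) = 52860229080 − 25518731280 = 27341497800.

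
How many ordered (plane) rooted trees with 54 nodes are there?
C_53 = 116157871455782434250553845880

These ordered rooted trees are counted by the Catalan number C_n = (1/(n + 1)) · C(2n, n). For n = 53: C_53 = (1/54) · C(106, 53) = 6272525058612251449529907677520/54 = 116157871455782434250553845880.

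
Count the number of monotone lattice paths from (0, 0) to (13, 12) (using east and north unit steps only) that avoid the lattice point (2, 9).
Number of paths = 5180280

Total paths from (0, 0) to (13, 12): C(25, 13) = 5200300. Paths through (2, 9): (paths (0, 0) → (2, 9)) × (paths (2, 9) → (13, 12)) = C(11, 2) · C(14, 11) = 55 · 364 = 20020. Avoidance count = 5200300 − 20020 = 5180280.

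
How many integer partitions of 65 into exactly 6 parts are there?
p(65, 6 parts) = 18467

Partitions of n into exactly k parts are in bijection with partitions of n − k into at most k parts (subtract 1 from each part). So p(65, exactly 6) = p(59, parts ≤ 6). Computing via the recurrence p(m, j) = p(m, j−1) + p(m−j, j) gives 18467.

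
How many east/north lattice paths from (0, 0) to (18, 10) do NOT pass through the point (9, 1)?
Number of paths = 12636910

Total paths from (0, 0) to (18, 10): C(28, 18) = 13123110. Paths through (9, 1): (paths (0, 0) → (9, 1)) × (paths (9, 1) → (18, 10)) = C(10, 9) · C(18, 9) = 10 · 48620 = 486200. Avoidance count = 13123110 − 486200 = 12636910.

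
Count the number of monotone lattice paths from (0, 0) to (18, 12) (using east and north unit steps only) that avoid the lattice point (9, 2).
Number of paths = 81412435

Total paths from (0, 0) to (18, 12): C(30, 18) = 86493225. Paths through (9, 2): (paths (0, 0) → (9, 2)) × (paths (9, 2) → (18, 12)) = C(11, 9) · C(19, 9) = 55 · 92378 = 5080790. Avoidance count = 86493225 − 5080790 = 81412435.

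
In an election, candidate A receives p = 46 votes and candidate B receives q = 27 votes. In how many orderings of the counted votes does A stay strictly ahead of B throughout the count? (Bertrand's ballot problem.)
Strict-lead orderings = 19417664722722740768

Total orderings of the 73 votes with 46 for A: C(73, 46) = 74604711829408425056. By the Bertrand ballot formula (Cycle Lemma / reflection principle), the number of orderings in which A is strictly ahead of B throughout is (p − q)/(p + q) · C(p + q, p) = (46 − 27)/(46 + 27) · 74604711829408425056 = 19417664722722740768.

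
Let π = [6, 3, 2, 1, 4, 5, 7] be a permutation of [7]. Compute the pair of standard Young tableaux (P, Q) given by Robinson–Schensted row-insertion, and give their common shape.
P = [1, 4, 5, 7] / [2] / [3] / [6];  Q = [1, 5, 6, 7] / [2] / [3] / [4];  common shape = (4, 1, 1, 1)

Row-insert the values π_1, π_2, … into P one at a time, bumping the leftmost entry strictly greater than the inserted value down to the next row. The recording tableau Q records, in position (i, j), the step at which that cell was added to P.
  Insert 6 (step 1): P = [6];  Q = [1]
  Insert 3 (step 2): P = [3] / [6];  Q = [1] / [2]
  Insert 2 (step 3): P = [2] / [3] / [6];  Q = [1] / [2] / [3]
  Insert 1 (step 4): P = [1] / [2] / [3] / [6];  Q = [1] / [2] / [3] / [4]
  Insert 4 (step 5): P = [1, 4] / [2] / [3] / [6];  Q = [1, 5] / [2] / [3] / [4]
  Insert 5 (step 6): P = [1, 4, 5] / [2] / [3] / [6];  Q = [1, 5, 6] / [2] / [3] / [4]
  Insert 7 (step 7): P = [1, 4, 5, 7] / [2] / [3] / [6];  Q = [1, 5, 6, 7] / [2] / [3] / [4]
Final shape: (4, 1, 1, 1).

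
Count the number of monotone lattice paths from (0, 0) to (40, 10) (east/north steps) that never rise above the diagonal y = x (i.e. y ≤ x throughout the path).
Number of paths = 7766844470

By the reflection principle (André's argument), the number of monotone paths to (40, 10) with n ≤ m that never go above y = x is C(50, 40) − C(50, 41) = 10272278170 − 2505433700 = 7766844470.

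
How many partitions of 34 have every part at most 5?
p(34, parts ≤ 5) = 1014

Use the recurrence p(n, m) = p(n, m−1) + p(n−m, m): either the largest part is < m (count p(n, m−1)) or the largest part is exactly m (remove one copy of m, count p(n−m, m)). With p(0, ·) = 1 this gives p(34, parts ≤ 5) = 1014. (By conjugating Young diagrams, this also counts partitions of 34 into at most 5 parts.)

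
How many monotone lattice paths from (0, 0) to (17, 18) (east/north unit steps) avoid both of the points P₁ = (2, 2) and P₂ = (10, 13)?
Number of paths = 2187391872

Inclusion–exclusion. Total paths: C(35, 17) = 4537567650. Through P₁: C(4, 2)·C(31, 15) = 1803241170. Through P₂: C(23, 10)·C(12, 7) = 906100272. Since P₁ is strictly southwest of P₂, a monotone path through both must visit P₁ then P₂; paths through both = C(4, 2)·C(19, 8)·C(12, 7) = 359165664. Avoid both = 4537567650 − 1803241170 − 906100272 + 359165664 = 2187391872.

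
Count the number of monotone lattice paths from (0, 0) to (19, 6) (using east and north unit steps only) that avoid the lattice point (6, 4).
Number of paths = 155050

Total paths from (0, 0) to (19, 6): C(25, 19) = 177100. Paths through (6, 4): (paths (0, 0) → (6, 4)) × (paths (6, 4) → (19, 6)) = C(10, 6) · C(15, 13) = 210 · 105 = 22050. Avoidance count = 177100 − 22050 = 155050.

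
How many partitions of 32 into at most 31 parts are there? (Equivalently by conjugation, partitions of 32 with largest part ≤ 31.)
p(32, parts ≤ 31) = 8348

Use the recurrence p(n, m) = p(n, m−1) + p(n−m, m): either the largest part is < m (count p(n, m−1)) or the largest part is exactly m (remove one copy of m, count p(n−m, m)). With p(0, ·) = 1 this gives p(32, parts ≤ 31) = 8348. (By conjugating Young diagrams, this also counts partitions of 32 into at most 31 parts.)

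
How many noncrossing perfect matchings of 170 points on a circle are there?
C_85 = 1063353702922273835973036658043476458723103404520

These noncrossing handshakes are counted by the Catalan number C_n = (1/(n + 1)) · C(2n, n). For n = 85: C_85 = (1/86) · C(170, 85) = 91448418451315549893681152591738975450186892788720/86 = 1063353702922273835973036658043476458723103404520.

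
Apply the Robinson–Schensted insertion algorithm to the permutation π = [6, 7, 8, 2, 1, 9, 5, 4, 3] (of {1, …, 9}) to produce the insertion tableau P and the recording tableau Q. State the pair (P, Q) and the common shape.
P = [1, 3, 8, 9] / [2, 4] / [5, 7] / [6];  Q = [1, 2, 3, 6] / [4, 7] / [5, 8] / [9];  common shape = (4, 2, 2, 1)

Row-insert the values π_1, π_2, … into P one at a time, bumping the leftmost entry strictly greater than the inserted value down to the next row. The recording tableau Q records, in position (i, j), the step at which that cell was added to P.
  Insert 6 (step 1): P = [6];  Q = [1]
  Insert 7 (step 2): P = [6, 7];  Q = [1, 2]
  Insert 8 (step 3): P = [6, 7, 8];  Q = [1, 2, 3]
  Insert 2 (step 4): P = [2, 7, 8] / [6];  Q = [1, 2, 3] / [4]
  Insert 1 (step 5): P = [1, 7, 8] / [2] / [6];  Q = [1, 2, 3] / [4] / [5]
  Insert 9 (step 6): P = [1, 7, 8, 9] / [2] / [6];  Q = [1, 2, 3, 6] / [4] / [5]
  Insert 5 (step 7): P = [1, 5, 8, 9] / [2, 7] / [6];  Q = [1, 2, 3, 6] / [4, 7] / [5]
  Insert 4 (step 8): P = [1, 4, 8, 9] / [2, 5] / [6, 7];  Q = [1, 2, 3, 6] / [4, 7] / [5, 8]
  Insert 3 (step 9): P = [1, 3, 8, 9] / [2, 4] / [5, 7] / [6];  Q = [1, 2, 3, 6] / [4, 7] / [5, 8] / [9]
Final shape: (4, 2, 2, 1).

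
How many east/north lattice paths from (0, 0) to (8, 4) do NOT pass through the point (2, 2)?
Number of paths = 327

Total paths from (0, 0) to (8, 4): C(12, 8) = 495. Paths through (2, 2): (paths (0, 0) → (2, 2)) × (paths (2, 2) → (8, 4)) = C(4, 2) · C(8, 6) = 6 · 28 = 168. Avoidance count = 495 − 168 = 327.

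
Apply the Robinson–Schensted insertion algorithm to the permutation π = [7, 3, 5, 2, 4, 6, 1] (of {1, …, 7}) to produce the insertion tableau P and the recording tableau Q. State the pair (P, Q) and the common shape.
P = [1, 4, 6] / [2, 5] / [3] / [7];  Q = [1, 3, 6] / [2, 5] / [4] / [7];  common shape = (3, 2, 1, 1)

Row-insert the values π_1, π_2, … into P one at a time, bumping the leftmost entry strictly greater than the inserted value down to the next row. The recording tableau Q records, in position (i, j), the step at which that cell was added to P.
  Insert 7 (step 1): P = [7];  Q = [1]
  Insert 3 (step 2): P = [3] / [7];  Q = [1] / [2]
  Insert 5 (step 3): P = [3, 5] / [7];  Q = [1, 3] / [2]
  Insert 2 (step 4): P = [2, 5] / [3] / [7];  Q = [1, 3] / [2] / [4]
  Insert 4 (step 5): P = [2, 4] / [3, 5] / [7];  Q = [1, 3] / [2, 5] / [4]
  Insert 6 (step 6): P = [2, 4, 6] / [3, 5] / [7];  Q = [1, 3, 6] / [2, 5] / [4]
  Insert 1 (step 7): P = [1, 4, 6] / [2, 5] / [3] / [7];  Q = [1, 3, 6] / [2, 5] / [4] / [7]
Final shape: (3, 2, 1, 1).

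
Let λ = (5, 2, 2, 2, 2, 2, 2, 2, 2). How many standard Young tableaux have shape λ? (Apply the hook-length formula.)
# SYT of shape (5, 2, 2, 2, 2, 2, 2, 2, 2) = 3730650

Hook-length formula: f^λ = n! / Π hook(c), product over all cells c of the Young diagram. For λ = (5, 2, 2, 2, 2, 2, 2, 2, 2), n = 21 boxes. Hook lengths by row (left-to-right, top-to-bottom): [13, 12, 3, 2, 1]; [9, 8]; [8, 7]; [7, 6]; [6, 5]; [5, 4]; [4, 3]; [3, 2]; [2, 1]. Product of hooks = 13694917017600. So f^λ = 21! / 13694917017600 = 51090942171709440000 / 13694917017600 = 3730650.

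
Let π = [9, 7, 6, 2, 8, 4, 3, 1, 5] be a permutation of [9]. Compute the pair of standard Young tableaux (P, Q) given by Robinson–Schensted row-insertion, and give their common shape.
P = [1, 3, 5] / [2, 8] / [4] / [6] / [7] / [9];  Q = [1, 5, 9] / [2, 6] / [3] / [4] / [7] / [8];  common shape = (3, 2, 1, 1, 1, 1)

Row-insert the values π_1, π_2, … into P one at a time, bumping the leftmost entry strictly greater than the inserted value down to the next row. The recording tableau Q records, in position (i, j), the step at which that cell was added to P.
  Insert 9 (step 1): P = [9];  Q = [1]
  Insert 7 (step 2): P = [7] / [9];  Q = [1] / [2]
  Insert 6 (step 3): P = [6] / [7] / [9];  Q = [1] / [2] / [3]
  Insert 2 (step 4): P = [2] / [6] / [7] / [9];  Q = [1] / [2] / [3] / [4]
  Insert 8 (step 5): P = [2, 8] / [6] / [7] / [9];  Q = [1, 5] / [2] / [3] / [4]
  Insert 4 (step 6): P = [2, 4] / [6, 8] / [7] / [9];  Q = [1, 5] / [2, 6] / [3] / [4]
  Insert 3 (step 7): P = [2, 3] / [4, 8] / [6] / [7] / [9];  Q = [1, 5] / [2, 6] / [3] / [4] / [7]
  Insert 1 (step 8): P = [1, 3] / [2, 8] / [4] / [6] / [7] / [9];  Q = [1, 5] / [2, 6] / [3] / [4] / [7] / [8]
  Insert 5 (step 9): P = [1, 3, 5] / [2, 8] / [4] / [6] / [7] / [9];  Q = [1, 5, 9] / [2, 6] / [3] / [4] / [7] / [8]
Final shape: (3, 2, 1, 1, 1, 1).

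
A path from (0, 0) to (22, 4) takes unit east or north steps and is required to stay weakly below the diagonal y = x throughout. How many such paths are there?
Number of paths = 12350

By the reflection principle (André's argument), the number of monotone paths to (22, 4) with n ≤ m that never go above y = x is C(26, 22) − C(26, 23) = 14950 − 2600 = 12350.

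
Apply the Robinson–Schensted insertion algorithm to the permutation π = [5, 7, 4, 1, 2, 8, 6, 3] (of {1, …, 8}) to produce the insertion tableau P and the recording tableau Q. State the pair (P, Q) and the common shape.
P = [1, 2, 3] / [4, 6, 8] / [5, 7];  Q = [1, 2, 6] / [3, 5, 7] / [4, 8];  common shape = (3, 3, 2)

Row-insert the values π_1, π_2, … into P one at a time, bumping the leftmost entry strictly greater than the inserted value down to the next row. The recording tableau Q records, in position (i, j), the step at which that cell was added to P.
  Insert 5 (step 1): P = [5];  Q = [1]
  Insert 7 (step 2): P = [5, 7];  Q = [1, 2]
  Insert 4 (step 3): P = [4, 7] / [5];  Q = [1, 2] / [3]
  Insert 1 (step 4): P = [1, 7] / [4] / [5];  Q = [1, 2] / [3] / [4]
  Insert 2 (step 5): P = [1, 2] / [4, 7] / [5];  Q = [1, 2] / [3, 5] / [4]
  Insert 8 (step 6): P = [1, 2, 8] / [4, 7] / [5];  Q = [1, 2, 6] / [3, 5] / [4]
  Insert 6 (step 7): P = [1, 2, 6] / [4, 7, 8] / [5];  Q = [1, 2, 6] / [3, 5, 7] / [4]
  Insert 3 (step 8): P = [1, 2, 3] / [4, 6, 8] / [5, 7];  Q = [1, 2, 6] / [3, 5, 7] / [4, 8]
Final shape: (3, 3, 2).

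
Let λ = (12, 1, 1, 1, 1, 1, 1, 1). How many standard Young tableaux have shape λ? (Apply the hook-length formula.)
# SYT of shape (12, 1, 1, 1, 1, 1, 1, 1) = 31824

Hook-length formula: f^λ = n! / Π hook(c), product over all cells c of the Young diagram. For λ = (12, 1, 1, 1, 1, 1, 1, 1), n = 19 boxes. Hook lengths by row (left-to-right, top-to-bottom): [19, 11, 10, 9, 8, 7, 6, 5, 4, 3, 2, 1]; [7]; [6]; [5]; [4]; [3]; [2]; [1]. Product of hooks = 3822432768000. So f^λ = 19! / 3822432768000 = 121645100408832000 / 3822432768000 = 31824.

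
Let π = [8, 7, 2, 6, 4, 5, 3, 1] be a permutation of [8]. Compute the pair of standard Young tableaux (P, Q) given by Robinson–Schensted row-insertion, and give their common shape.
P = [1, 3, 5] / [2] / [4] / [6] / [7] / [8];  Q = [1, 4, 6] / [2] / [3] / [5] / [7] / [8];  common shape = (3, 1, 1, 1, 1, 1)

Row-insert the values π_1, π_2, … into P one at a time, bumping the leftmost entry strictly greater than the inserted value down to the next row. The recording tableau Q records, in position (i, j), the step at which that cell was added to P.
  Insert 8 (step 1): P = [8];  Q = [1]
  Insert 7 (step 2): P = [7] / [8];  Q = [1] / [2]
  Insert 2 (step 3): P = [2] / [7] / [8];  Q = [1] / [2] / [3]
  Insert 6 (step 4): P = [2, 6] / [7] / [8];  Q = [1, 4] / [2] / [3]
  Insert 4 (step 5): P = [2, 4] / [6] / [7] / [8];  Q = [1, 4] / [2] / [3] / [5]
  Insert 5 (step 6): P = [2, 4, 5] / [6] / [7] / [8];  Q = [1, 4, 6] / [2] / [3] / [5]
  Insert 3 (step 7): P = [2, 3, 5] / [4] / [6] / [7] / [8];  Q = [1, 4, 6] / [2] / [3] / [5] / [7]
  Insert 1 (step 8): P = [1, 3, 5] / [2] / [4] / [6] / [7] / [8];  Q = [1, 4, 6] / [2] / [3] / [5] / [7] / [8]
Final shape: (3, 1, 1, 1, 1, 1).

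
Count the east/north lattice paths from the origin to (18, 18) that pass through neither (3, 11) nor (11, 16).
Number of paths = 8560557912

Inclusion–exclusion. Total paths: C(36, 18) = 9075135300. Through P₁: C(14, 3)·C(22, 15) = 62078016. Through P₂: C(27, 11)·C(9, 7) = 469364220. Since P₁ is strictly southwest of P₂, a monotone path through both must visit P₁ then P₂; paths through both = C(14, 3)·C(13, 8)·C(9, 7) = 16864848. Avoid both = 9075135300 − 62078016 − 469364220 + 16864848 = 8560557912.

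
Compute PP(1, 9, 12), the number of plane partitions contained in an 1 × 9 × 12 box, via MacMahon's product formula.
PP(1, 9, 12) = 293930

Evaluate the triple product over i = 1..1, j = 1..9, k = 1..12. The factors are (2/1) · (3/2) · (4/3) · (5/4) · (6/5) · (7/6) · (8/7) · (9/8) · … (108 factors total). The numerators and denominators telescope so the product is an integer; carrying out the multiplication exactly gives PP(1, 9, 12) = 293930.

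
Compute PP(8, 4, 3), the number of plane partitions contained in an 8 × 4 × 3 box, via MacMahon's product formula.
PP(8, 4, 3) = 4723719

Evaluate the triple product over i = 1..8, j = 1..4, k = 1..3. The factors are (2/1) · (3/2) · (4/3) · (3/2) · (4/3) · (5/4) · (4/3) · (5/4) · … (96 factors total). The numerators and denominators telescope so the product is an integer; carrying out the multiplication exactly gives PP(8, 4, 3) = 4723719.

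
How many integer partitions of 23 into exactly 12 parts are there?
p(23, 12 parts) = 56

Partitions of n into exactly k parts are in bijection with partitions of n − k into at most k parts (subtract 1 from each part). So p(23, exactly 12) = p(11, parts ≤ 12). Computing via the recurrence p(m, j) = p(m, j−1) + p(m−j, j) gives 56.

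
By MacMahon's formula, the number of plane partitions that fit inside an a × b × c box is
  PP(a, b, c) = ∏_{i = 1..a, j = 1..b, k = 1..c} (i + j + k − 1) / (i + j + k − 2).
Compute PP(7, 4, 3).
PP(7, 4, 3) = 1557270

Evaluate the triple product over i = 1..7, j = 1..4, k = 1..3. The factors are (2/1) · (3/2) · (4/3) · (3/2) · (4/3) · (5/4) · (4/3) · (5/4) · … (84 factors total). The numerators and denominators telescope so the product is an integer; carrying out the multiplication exactly gives PP(7, 4, 3) = 1557270.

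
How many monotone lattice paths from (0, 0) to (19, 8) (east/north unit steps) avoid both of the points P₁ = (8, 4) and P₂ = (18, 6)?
Number of paths = 1238622

Inclusion–exclusion. Total paths: C(27, 19) = 2220075. Through P₁: C(12, 8)·C(15, 11) = 675675. Through P₂: C(24, 18)·C(3, 1) = 403788. Since P₁ is strictly southwest of P₂, a monotone path through both must visit P₁ then P₂; paths through both = C(12, 8)·C(12, 10)·C(3, 1) = 98010. Avoid both = 2220075 − 675675 − 403788 + 98010 = 1238622.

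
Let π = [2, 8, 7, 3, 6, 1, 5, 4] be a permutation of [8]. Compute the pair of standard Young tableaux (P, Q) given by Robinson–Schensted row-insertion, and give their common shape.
P = [1, 3, 4] / [2, 5] / [6] / [7] / [8];  Q = [1, 2, 5] / [3, 7] / [4] / [6] / [8];  common shape = (3, 2, 1, 1, 1)

Row-insert the values π_1, π_2, … into P one at a time, bumping the leftmost entry strictly greater than the inserted value down to the next row. The recording tableau Q records, in position (i, j), the step at which that cell was added to P.
  Insert 2 (step 1): P = [2];  Q = [1]
  Insert 8 (step 2): P = [2, 8];  Q = [1, 2]
  Insert 7 (step 3): P = [2, 7] / [8];  Q = [1, 2] / [3]
  Insert 3 (step 4): P = [2, 3] / [7] / [8];  Q = [1, 2] / [3] / [4]
  Insert 6 (step 5): P = [2, 3, 6] / [7] / [8];  Q = [1, 2, 5] / [3] / [4]
  Insert 1 (step 6): P = [1, 3, 6] / [2] / [7] / [8];  Q = [1, 2, 5] / [3] / [4] / [6]
  Insert 5 (step 7): P = [1, 3, 5] / [2, 6] / [7] / [8];  Q = [1, 2, 5] / [3, 7] / [4] / [6]
  Insert 4 (step 8): P = [1, 3, 4] / [2, 5] / [6] / [7] / [8];  Q = [1, 2, 5] / [3, 7] / [4] / [6] / [8]
Final shape: (3, 2, 1, 1, 1).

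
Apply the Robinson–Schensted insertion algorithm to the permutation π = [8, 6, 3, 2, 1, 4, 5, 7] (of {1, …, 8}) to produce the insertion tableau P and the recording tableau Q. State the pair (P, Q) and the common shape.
P = [1, 4, 5, 7] / [2] / [3] / [6] / [8];  Q = [1, 6, 7, 8] / [2] / [3] / [4] / [5];  common shape = (4, 1, 1, 1, 1)

Row-insert the values π_1, π_2, … into P one at a time, bumping the leftmost entry strictly greater than the inserted value down to the next row. The recording tableau Q records, in position (i, j), the step at which that cell was added to P.
  Insert 8 (step 1): P = [8];  Q = [1]
  Insert 6 (step 2): P = [6] / [8];  Q = [1] / [2]
  Insert 3 (step 3): P = [3] / [6] / [8];  Q = [1] / [2] / [3]
  Insert 2 (step 4): P = [2] / [3] / [6] / [8];  Q = [1] / [2] / [3] / [4]
  Insert 1 (step 5): P = [1] / [2] / [3] / [6] / [8];  Q = [1] / [2] / [3] / [4] / [5]
  Insert 4 (step 6): P = [1, 4] / [2] / [3] / [6] / [8];  Q = [1, 6] / [2] / [3] / [4] / [5]
  Insert 5 (step 7): P = [1, 4, 5] / [2] / [3] / [6] / [8];  Q = [1, 6, 7] / [2] / [3] / [4] / [5]
  Insert 7 (step 8): P = [1, 4, 5, 7] / [2] / [3] / [6] / [8];  Q = [1, 6, 7, 8] / [2] / [3] / [4] / [5]
Final shape: (4, 1, 1, 1, 1).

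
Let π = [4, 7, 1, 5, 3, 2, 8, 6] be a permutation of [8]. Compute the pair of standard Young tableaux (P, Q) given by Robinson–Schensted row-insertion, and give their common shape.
P = [1, 2, 6] / [3, 5, 8] / [4] / [7];  Q = [1, 2, 7] / [3, 4, 8] / [5] / [6];  common shape = (3, 3, 1, 1)

Row-insert the values π_1, π_2, … into P one at a time, bumping the leftmost entry strictly greater than the inserted value down to the next row. The recording tableau Q records, in position (i, j), the step at which that cell was added to P.
  Insert 4 (step 1): P = [4];  Q = [1]
  Insert 7 (step 2): P = [4, 7];  Q = [1, 2]
  Insert 1 (step 3): P = [1, 7] / [4];  Q = [1, 2] / [3]
  Insert 5 (step 4): P = [1, 5] / [4, 7];  Q = [1, 2] / [3, 4]
  Insert 3 (step 5): P = [1, 3] / [4, 5] / [7];  Q = [1, 2] / [3, 4] / [5]
  Insert 2 (step 6): P = [1, 2] / [3, 5] / [4] / [7];  Q = [1, 2] / [3, 4] / [5] / [6]
  Insert 8 (step 7): P = [1, 2, 8] / [3, 5] / [4] / [7];  Q = [1, 2, 7] / [3, 4] / [5] / [6]
  Insert 6 (step 8): P = [1, 2, 6] / [3, 5, 8] / [4] / [7];  Q = [1, 2, 7] / [3, 4, 8] / [5] / [6]
Final shape: (3, 3, 1, 1).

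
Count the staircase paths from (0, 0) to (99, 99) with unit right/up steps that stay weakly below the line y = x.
C_99 = 227508830794229349661819540395688853956041682601541047340

These NE paths below the diagonal are counted by the Catalan number C_n = (1/(n + 1)) · C(2n, n). For n = 99: C_99 = (1/100) · C(198, 99) = 22750883079422934966181954039568885395604168260154104734000/100 = 227508830794229349661819540395688853956041682601541047340.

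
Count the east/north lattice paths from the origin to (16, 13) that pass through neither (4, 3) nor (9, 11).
Number of paths = 40806365

Inclusion–exclusion. Total paths: C(29, 16) = 67863915. Through P₁: C(7, 4)·C(22, 12) = 22632610. Through P₂: C(20, 9)·C(9, 7) = 6046560. Since P₁ is strictly southwest of P₂, a monotone path through both must visit P₁ then P₂; paths through both = C(7, 4)·C(13, 5)·C(9, 7) = 1621620. Avoid both = 67863915 − 22632610 − 6046560 + 1621620 = 40806365.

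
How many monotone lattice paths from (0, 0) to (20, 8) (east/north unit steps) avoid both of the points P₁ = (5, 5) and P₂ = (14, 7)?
Number of paths = 2185533

Inclusion–exclusion. Total paths: C(28, 20) = 3108105. Through P₁: C(10, 5)·C(18, 15) = 205632. Through P₂: C(21, 14)·C(7, 6) = 813960. Since P₁ is strictly southwest of P₂, a monotone path through both must visit P₁ then P₂; paths through both = C(10, 5)·C(11, 9)·C(7, 6) = 97020. Avoid both = 3108105 − 205632 − 813960 + 97020 = 2185533.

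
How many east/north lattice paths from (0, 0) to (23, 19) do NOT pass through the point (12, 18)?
Number of paths = 445737392100

Total paths from (0, 0) to (23, 19): C(42, 23) = 446775310800. Paths through (12, 18): (paths (0, 0) → (12, 18)) × (paths (12, 18) → (23, 19)) = C(30, 12) · C(12, 11) = 86493225 · 12 = 1037918700. Avoidance count = 446775310800 − 1037918700 = 445737392100.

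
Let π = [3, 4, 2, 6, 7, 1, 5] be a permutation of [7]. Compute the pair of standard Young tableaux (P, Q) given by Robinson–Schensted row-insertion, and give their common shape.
P = [1, 4, 5, 7] / [2, 6] / [3];  Q = [1, 2, 4, 5] / [3, 7] / [6];  common shape = (4, 2, 1)

Row-insert the values π_1, π_2, … into P one at a time, bumping the leftmost entry strictly greater than the inserted value down to the next row. The recording tableau Q records, in position (i, j), the step at which that cell was added to P.
  Insert 3 (step 1): P = [3];  Q = [1]
  Insert 4 (step 2): P = [3, 4];  Q = [1, 2]
  Insert 2 (step 3): P = [2, 4] / [3];  Q = [1, 2] / [3]
  Insert 6 (step 4): P = [2, 4, 6] / [3];  Q = [1, 2, 4] / [3]
  Insert 7 (step 5): P = [2, 4, 6, 7] / [3];  Q = [1, 2, 4, 5] / [3]
  Insert 1 (step 6): P = [1, 4, 6, 7] / [2] / [3];  Q = [1, 2, 4, 5] / [3] / [6]
  Insert 5 (step 7): P = [1, 4, 5, 7] / [2, 6] / [3];  Q = [1, 2, 4, 5] / [3, 7] / [6]
Final shape: (4, 2, 1).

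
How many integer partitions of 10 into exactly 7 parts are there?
p(10, 7 parts) = 3

Partitions of n into exactly k parts ↔ partitions of n − k into at most k parts (subtract 1 from each part). For n = 10, k = 7, the partitions are: 4+1+1+1+1+1+1, 3+2+1+1+1+1+1, 2+2+2+1+1+1+1. Count = 3.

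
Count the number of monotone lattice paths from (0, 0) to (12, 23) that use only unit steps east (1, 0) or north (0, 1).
Number of paths = 834451800

A monotone lattice path from (0, 0) to (12, 23) consists of 12 east steps and 23 north steps in some order, so it is determined by which 12 of the 35 steps are east. The count is C(35, 12) = 834451800.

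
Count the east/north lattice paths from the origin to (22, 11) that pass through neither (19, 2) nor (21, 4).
Number of paths = 193399400

Inclusion–exclusion. Total paths: C(33, 22) = 193536720. Through P₁: C(21, 19)·C(12, 3) = 46200. Through P₂: C(25, 21)·C(8, 1) = 101200. Since P₁ is strictly southwest of P₂, a monotone path through both must visit P₁ then P₂; paths through both = C(21, 19)·C(4, 2)·C(8, 1) = 10080. Avoid both = 193536720 − 46200 − 101200 + 10080 = 193399400.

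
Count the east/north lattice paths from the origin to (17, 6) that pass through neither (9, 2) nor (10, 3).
Number of paths = 52602

Inclusion–exclusion. Total paths: C(23, 17) = 100947. Through P₁: C(11, 9)·C(12, 8) = 27225. Through P₂: C(13, 10)·C(10, 7) = 34320. Since P₁ is strictly southwest of P₂, a monotone path through both must visit P₁ then P₂; paths through both = C(11, 9)·C(2, 1)·C(10, 7) = 13200. Avoid both = 100947 − 27225 − 34320 + 13200 = 52602.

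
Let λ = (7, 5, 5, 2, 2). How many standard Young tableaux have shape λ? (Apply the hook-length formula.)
# SYT of shape (7, 5, 5, 2, 2) = 272095200

Hook-length formula: f^λ = n! / Π hook(c), product over all cells c of the Young diagram. For λ = (7, 5, 5, 2, 2), n = 21 boxes. Hook lengths by row (left-to-right, top-to-bottom): [11, 10, 7, 6, 5, 2, 1]; [8, 7, 4, 3, 2]; [7, 6, 3, 2, 1]; [3, 2]; [2, 1]. Product of hooks = 187768627200. So f^λ = 21! / 187768627200 = 51090942171709440000 / 187768627200 = 272095200.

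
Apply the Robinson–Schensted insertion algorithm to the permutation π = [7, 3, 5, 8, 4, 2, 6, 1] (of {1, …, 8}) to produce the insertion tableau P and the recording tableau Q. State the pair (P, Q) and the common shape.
P = [1, 4, 6] / [2, 8] / [3] / [5] / [7];  Q = [1, 3, 4] / [2, 7] / [5] / [6] / [8];  common shape = (3, 2, 1, 1, 1)

Row-insert the values π_1, π_2, … into P one at a time, bumping the leftmost entry strictly greater than the inserted value down to the next row. The recording tableau Q records, in position (i, j), the step at which that cell was added to P.
  Insert 7 (step 1): P = [7];  Q = [1]
  Insert 3 (step 2): P = [3] / [7];  Q = [1] / [2]
  Insert 5 (step 3): P = [3, 5] / [7];  Q = [1, 3] / [2]
  Insert 8 (step 4): P = [3, 5, 8] / [7];  Q = [1, 3, 4] / [2]
  Insert 4 (step 5): P = [3, 4, 8] / [5] / [7];  Q = [1, 3, 4] / [2] / [5]
  Insert 2 (step 6): P = [2, 4, 8] / [3] / [5] / [7];  Q = [1, 3, 4] / [2] / [5] / [6]
  Insert 6 (step 7): P = [2, 4, 6] / [3, 8] / [5] / [7];  Q = [1, 3, 4] / [2, 7] / [5] / [6]
  Insert 1 (step 8): P = [1, 4, 6] / [2, 8] / [3] / [5] / [7];  Q = [1, 3, 4] / [2, 7] / [5] / [6] / [8]
Final shape: (3, 2, 1, 1, 1).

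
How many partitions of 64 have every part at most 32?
p(64, parts ≤ 32) = 1706159

Use the recurrence p(n, m) = p(n, m−1) + p(n−m, m): either the largest part is < m (count p(n, m−1)) or the largest part is exactly m (remove one copy of m, count p(n−m, m)). With p(0, ·) = 1 this gives p(64, parts ≤ 32) = 1706159. (By conjugating Young diagrams, this also counts partitions of 64 into at most 32 parts.)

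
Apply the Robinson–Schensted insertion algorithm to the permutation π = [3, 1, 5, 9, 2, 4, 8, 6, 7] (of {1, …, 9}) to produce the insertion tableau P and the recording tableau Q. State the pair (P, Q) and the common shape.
P = [1, 2, 4, 6, 7] / [3, 5, 8] / [9];  Q = [1, 3, 4, 7, 9] / [2, 5, 6] / [8];  common shape = (5, 3, 1)

Row-insert the values π_1, π_2, … into P one at a time, bumping the leftmost entry strictly greater than the inserted value down to the next row. The recording tableau Q records, in position (i, j), the step at which that cell was added to P.
  Insert 3 (step 1): P = [3];  Q = [1]
  Insert 1 (step 2): P = [1] / [3];  Q = [1] / [2]
  Insert 5 (step 3): P = [1, 5] / [3];  Q = [1, 3] / [2]
  Insert 9 (step 4): P = [1, 5, 9] / [3];  Q = [1, 3, 4] / [2]
  Insert 2 (step 5): P = [1, 2, 9] / [3, 5];  Q = [1, 3, 4] / [2, 5]
  Insert 4 (step 6): P = [1, 2, 4] / [3, 5, 9];  Q = [1, 3, 4] / [2, 5, 6]
  Insert 8 (step 7): P = [1, 2, 4, 8] / [3, 5, 9];  Q = [1, 3, 4, 7] / [2, 5, 6]
  Insert 6 (step 8): P = [1, 2, 4, 6] / [3, 5, 8] / [9];  Q = [1, 3, 4, 7] / [2, 5, 6] / [8]
  Insert 7 (step 9): P = [1, 2, 4, 6, 7] / [3, 5, 8] / [9];  Q = [1, 3, 4, 7, 9] / [2, 5, 6] / [8]
Final shape: (5, 3, 1).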